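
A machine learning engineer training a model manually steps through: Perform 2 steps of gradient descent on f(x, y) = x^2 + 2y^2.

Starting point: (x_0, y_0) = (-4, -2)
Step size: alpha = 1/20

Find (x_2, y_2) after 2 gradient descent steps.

f(x,y) = x^2 + 2y^2
grad_x = 2x + 0y, grad_y = 4y + 0x
Step 1: grad = (-8, -8), (-18/5, -8/5)
Step 2: grad = (-36/5, -32/5), (-81/25, -32/25)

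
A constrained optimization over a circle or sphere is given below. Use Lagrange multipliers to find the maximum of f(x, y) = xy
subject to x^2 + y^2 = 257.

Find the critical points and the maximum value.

Lagrange conditions: y = 2*lambda*x and x = 2*lambda*y
If x = 0 then y = 0, violating the constraint, so x, y != 0.
Dividing: y/x = x/y => x^2 = y^2 => y = x or y = -x
Constraint: 2x^2 = 257 => x^2 = 257/2 => x = +/-sqrt(257/2)
Critical points: (sqrt(257/2), sqrt(257/2)), (-sqrt(257/2), -sqrt(257/2)), (sqrt(257/2), -sqrt(257/2)), (-sqrt(257/2), sqrt(257/2))
  y = x:  xy = x^2 = 257/2  at (sqrt(257/2), sqrt(257/2)) and (-sqrt(257/2), -sqrt(257/2))
  y = -x: xy = -x^2 = -257/2 at (sqrt(257/2), -sqrt(257/2)) and (-sqrt(257/2), sqrt(257/2))
Maximum xy = 257/2 at (sqrt(257/2), sqrt(257/2)) and (-sqrt(257/2), -sqrt(257/2))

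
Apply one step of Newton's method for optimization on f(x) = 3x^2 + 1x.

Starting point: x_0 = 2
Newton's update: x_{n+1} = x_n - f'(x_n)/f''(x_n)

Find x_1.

f(x) = 3x^2 + 1x
f'(x) = 6x + (1), f''(x) = 6
Newton step: x_1 = x_0 - f'(x_0)/f''(x_0)
f'(2) = 13
x_1 = 2 - 13/6 = -1/6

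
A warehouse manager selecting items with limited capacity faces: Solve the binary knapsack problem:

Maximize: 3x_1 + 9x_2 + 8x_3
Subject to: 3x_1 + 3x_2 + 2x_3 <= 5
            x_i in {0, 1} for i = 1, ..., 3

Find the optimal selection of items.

Items: item 1 (v=3, w=3), item 2 (v=9, w=3), item 3 (v=8, w=2)
Capacity: 5
Checking all 8 subsets (w = total weight, v = total value):
  {}: w = 0, v = 0
  {1}: w = 3, v = 3
  {2}: w = 3, v = 9
  {3}: w = 2, v = 8
  {1, 2}: w = 6 > 5, infeasible
  {1, 3}: w = 5, v = 11
  {2, 3}: w = 5, v = 17
  {1, 2, 3}: w = 8 > 5, infeasible
Best feasible subset: items [2, 3]
Total weight: 5 <= 5, total value: 17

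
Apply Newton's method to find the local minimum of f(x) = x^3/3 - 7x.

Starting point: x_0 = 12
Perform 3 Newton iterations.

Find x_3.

f(x) = x^3/3 - 7x
f'(x) = x^2 - 7, f''(x) = 2x
Newton update: x_{n+1} = x_n - (x_n^2 - 7)/(2*x_n)
Step 1: x_0 = 12, f'=137, f''=24, x_1 = 151/24
Step 2: x_1 = 151/24, f'=18769/576, f''=151/12, x_2 = 26833/7248
Step 3: x_2 = 26833/7248, f'=352275361/52533504, f''=26833/3624, x_3 = 1087744417/388971168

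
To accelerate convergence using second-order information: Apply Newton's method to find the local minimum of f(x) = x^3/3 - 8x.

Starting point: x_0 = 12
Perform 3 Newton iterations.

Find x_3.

f(x) = x^3/3 - 8x
f'(x) = x^2 - 8, f''(x) = 2x
Newton update: x_{n+1} = x_n - (x_n^2 - 8)/(2*x_n)
Step 1: x_0 = 12, f'=136, f''=24, x_1 = 19/3
Step 2: x_1 = 19/3, f'=289/9, f''=38/3, x_2 = 433/114
Step 3: x_2 = 433/114, f'=83521/12996, f''=433/57, x_3 = 291457/98724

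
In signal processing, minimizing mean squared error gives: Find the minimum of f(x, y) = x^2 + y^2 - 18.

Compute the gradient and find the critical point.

f(x,y) = x^2 + y^2 - 18
df/dx = 2x + (0) = 0  =>  x = 0
df/dy = 2y + (0) = 0  =>  y = 0
f(0, 0) = 1*(0)^2 + 1*(0)^2 + -18 = -18
Hessian is diagonal with entries 2, 2 > 0, so this is a minimum.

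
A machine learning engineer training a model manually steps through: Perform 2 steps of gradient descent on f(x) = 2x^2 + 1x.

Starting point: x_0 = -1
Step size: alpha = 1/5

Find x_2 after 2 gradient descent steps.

f(x) = 2x^2 + 1x, f'(x) = 4x + (1)
Step 1: f'(-1) = -3, x_1 = -1 - 1/5 * -3 = -2/5
Step 2: f'(-2/5) = -3/5, x_2 = -2/5 - 1/5 * -3/5 = -7/25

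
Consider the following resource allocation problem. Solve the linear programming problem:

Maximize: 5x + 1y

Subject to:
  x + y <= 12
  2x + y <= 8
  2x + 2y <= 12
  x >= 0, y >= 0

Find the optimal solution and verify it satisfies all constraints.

Feasible vertices: (0, 0), (0, 6), (2, 4), (4, 0)
Objective 5x + 1y at each vertex:
  (0, 0): 0
  (0, 6): 6
  (2, 4): 14
  (4, 0): 20
Maximum is 20 at (4, 0).
Verify constraints at (x, y) = (4, 0):
  1*4 + 1*0 = 4 <= 12
  2*4 + 1*0 = 8 <= 8 (active)
  2*4 + 2*0 = 8 <= 12
  x = 4 >= 0, y = 0 >= 0. All constraints satisfied.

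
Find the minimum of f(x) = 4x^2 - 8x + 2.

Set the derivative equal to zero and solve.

f(x) = 4x^2 - 8x + 2
f'(x) = 8x + (-8) = 0
x = 8/8 = 1
f(1) = -2
Since f''(x) = 8 > 0, this is a minimum.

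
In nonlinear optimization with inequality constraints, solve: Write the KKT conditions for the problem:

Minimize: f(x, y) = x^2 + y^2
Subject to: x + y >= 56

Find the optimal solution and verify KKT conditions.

KKT conditions for min x^2 + y^2 s.t. x + y >= 56:
Stationarity: 2x = mu, 2y = mu
So x = y = mu/2.
Complementary slackness: mu*(x + y - 56) = 0
Primal feasibility: x + y >= 56; dual feasibility: mu >= 0
If mu = 0 then x = y = 0, but 0 + 0 < 56 is infeasible, so the constraint is active.
Constraint active: x + y = 2*(mu/2) = 56 => mu = 56
x = y = 28, f = 1568
Verify: stationarity 2*28 = 56 = mu; primal 28 + 28 = 56 >= 56; dual mu = 56 >= 0; complementary slackness 56*(56 - 56) = 0. All KKT conditions hold.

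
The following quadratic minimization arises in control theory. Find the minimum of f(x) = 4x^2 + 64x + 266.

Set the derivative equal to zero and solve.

f(x) = 4x^2 + 64x + 266
f'(x) = 8x + (64) = 0
x = -64/8 = -8
f(-8) = 10
Since f''(x) = 8 > 0, this is a minimum.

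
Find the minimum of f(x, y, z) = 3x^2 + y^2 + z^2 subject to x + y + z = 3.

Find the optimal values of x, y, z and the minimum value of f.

Using Lagrange multipliers on f = 3x^2 + y^2 + z^2 with constraint x + y + z = 3:
Conditions: 2*3*x = lambda, 2*1*y = lambda, 2*1*z = lambda
So x = lambda/6, y = lambda/2, z = lambda/2
Substituting into constraint: lambda * (7/6) = 3
lambda = 18/7
x = 3/7, y = 9/7, z = 9/7
Minimum value = 27/7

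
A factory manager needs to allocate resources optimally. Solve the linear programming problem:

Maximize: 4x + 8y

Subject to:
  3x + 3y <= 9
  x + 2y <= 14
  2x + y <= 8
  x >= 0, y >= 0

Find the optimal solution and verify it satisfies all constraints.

Feasible vertices: (0, 0), (0, 3), (3, 0)
Objective 4x + 8y at each vertex:
  (0, 0): 0
  (0, 3): 24
  (3, 0): 12
Maximum is 24 at (0, 3).
Verify constraints at (x, y) = (0, 3):
  3*0 + 3*3 = 9 <= 9 (active)
  1*0 + 2*3 = 6 <= 14
  2*0 + 1*3 = 3 <= 8
  x = 0 >= 0, y = 3 >= 0. All constraints satisfied.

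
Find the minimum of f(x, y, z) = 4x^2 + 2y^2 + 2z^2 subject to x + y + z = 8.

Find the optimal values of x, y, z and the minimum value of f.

Using Lagrange multipliers on f = 4x^2 + 2y^2 + 2z^2 with constraint x + y + z = 8:
Conditions: 2*4*x = lambda, 2*2*y = lambda, 2*2*z = lambda
So x = lambda/8, y = lambda/4, z = lambda/4
Substituting into constraint: lambda * (5/8) = 8
lambda = 64/5
x = 8/5, y = 16/5, z = 16/5
Minimum value = 256/5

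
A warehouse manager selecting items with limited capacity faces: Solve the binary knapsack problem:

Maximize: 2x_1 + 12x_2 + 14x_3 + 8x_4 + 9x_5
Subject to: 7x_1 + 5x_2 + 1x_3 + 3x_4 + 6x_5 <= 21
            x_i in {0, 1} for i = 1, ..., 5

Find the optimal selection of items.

Items: item 1 (v=2, w=7), item 2 (v=12, w=5), item 3 (v=14, w=1), item 4 (v=8, w=3), item 5 (v=9, w=6)
Capacity: 21
Checking all 32 subsets (w = total weight, v = total value):
  {}: w = 0, v = 0
  {1}: w = 7, v = 2
  {2}: w = 5, v = 12
  {3}: w = 1, v = 14
  {4}: w = 3, v = 8
  {5}: w = 6, v = 9
  {1, 2}: w = 12, v = 14
  {1, 3}: w = 8, v = 16
  {1, 4}: w = 10, v = 10
  {1, 5}: w = 13, v = 11
  {2, 3}: w = 6, v = 26
  {2, 4}: w = 8, v = 20
  {2, 5}: w = 11, v = 21
  {3, 4}: w = 4, v = 22
  {3, 5}: w = 7, v = 23
  {4, 5}: w = 9, v = 17
  {1, 2, 3}: w = 13, v = 28
  {1, 2, 4}: w = 15, v = 22
  {1, 2, 5}: w = 18, v = 23
  {1, 3, 4}: w = 11, v = 24
  {1, 3, 5}: w = 14, v = 25
  {1, 4, 5}: w = 16, v = 19
  {2, 3, 4}: w = 9, v = 34
  {2, 3, 5}: w = 12, v = 35
  {2, 4, 5}: w = 14, v = 29
  {3, 4, 5}: w = 10, v = 31
  {1, 2, 3, 4}: w = 16, v = 36
  {1, 2, 3, 5}: w = 19, v = 37
  {1, 2, 4, 5}: w = 21, v = 31
  {1, 3, 4, 5}: w = 17, v = 33
  {2, 3, 4, 5}: w = 15, v = 43
  {1, 2, 3, 4, 5}: w = 22 > 21, infeasible
Best feasible subset: items [2, 3, 4, 5]
Total weight: 15 <= 21, total value: 43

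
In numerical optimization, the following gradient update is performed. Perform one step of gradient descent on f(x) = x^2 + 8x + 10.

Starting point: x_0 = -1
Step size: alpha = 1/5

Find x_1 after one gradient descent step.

f(x) = x^2 + 8x + 10
f'(x) = 2x + 8
f'(-1) = 2*-1 + (8) = 6
x_1 = x_0 - alpha * f'(x_0) = -1 - 1/5 * 6 = -11/5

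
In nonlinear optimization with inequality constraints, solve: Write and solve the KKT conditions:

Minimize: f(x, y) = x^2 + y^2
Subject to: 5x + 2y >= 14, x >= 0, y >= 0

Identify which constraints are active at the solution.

KKT conditions for min x^2 + y^2 s.t. 5x + 2y >= 14, x >= 0, y >= 0:
Stationarity: 2x = mu*5 + mu_x, 2y = mu*2 + mu_y, with mu, mu_x, mu_y >= 0
Complementary slackness: mu*(5x + 2y - 14) = 0, mu_x*x = 0, mu_y*y = 0
(0, 0) is infeasible (5*0 + 2*0 < 14), so if mu = 0 stationarity would force x = mu_x/2 >= 0, y = mu_y/2 >= 0 with mu_x*x = mu_y*y = 0, i.e. x = y = 0: contradiction. Hence mu > 0 and 5x + 2y = 14 is active.
Try x > 0, y > 0 (so mu_x = mu_y = 0): x = 5*mu/2, y = 2*mu/2
Substitute: 5*(5*mu/2) + 2*(2*mu/2) = 14
  mu*29/2 = 14 => mu = 28/29
x* = 70/29 > 0, y* = 28/29 > 0, consistent with mu_x = mu_y = 0.
f is convex and the constraints are linear, so this KKT point is the global minimum.
f* = 196/29
Active constraints: 5x + 2y >= 14 (holds with equality, mu = 28/29 > 0); x >= 0 and y >= 0 are inactive (mu_x = mu_y = 0).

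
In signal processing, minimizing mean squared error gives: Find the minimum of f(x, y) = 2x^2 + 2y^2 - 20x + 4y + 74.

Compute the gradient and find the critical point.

f(x,y) = 2x^2 + 2y^2 - 20x + 4y + 74
df/dx = 4x + (-20) = 0  =>  x = 5
df/dy = 4y + (4) = 0  =>  y = -1
f(5, -1) = 2*(5)^2 + 2*(-1)^2 + -20*(5) + 4*(-1) + 74 = 22
Hessian is diagonal with entries 4, 4 > 0, so this is a minimum.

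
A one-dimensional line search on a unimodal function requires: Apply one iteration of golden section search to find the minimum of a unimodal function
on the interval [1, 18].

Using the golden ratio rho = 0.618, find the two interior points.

Golden section search on [1, 18].
Golden ratio rho = 0.618 (approx).
Interior points:
  x_1 = 1 + (1-0.618)*17 = 7.4940
  x_2 = 1 + 0.618*17 = 11.5060
Compare f(x_1) and f(x_2) to determine which subinterval to keep.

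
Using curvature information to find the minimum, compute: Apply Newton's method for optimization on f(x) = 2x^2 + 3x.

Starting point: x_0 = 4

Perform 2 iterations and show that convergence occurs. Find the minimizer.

f(x) = 2x^2 + 3x, f'(x) = 4x + (3), f''(x) = 4
Step 1: f'(4) = 19, x_1 = 4 - 19/4 = -3/4
Step 2: f'(-3/4) = 0, x_2 = -3/4 (converged)
Newton's method converges in 1 step for quadratics.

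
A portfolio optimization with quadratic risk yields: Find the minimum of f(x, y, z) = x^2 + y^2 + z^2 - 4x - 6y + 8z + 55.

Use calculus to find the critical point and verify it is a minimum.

f(x,y,z) = x^2 + y^2 + z^2 - 4x - 6y + 8z + 55
df/dx = 2x + (-4) = 0 => x = 2
df/dy = 2y + (-6) = 0 => y = 3
df/dz = 2z + (8) = 0 => z = -4
f(2,3,-4) = 1*(2)^2 + 1*(3)^2 + 1*(-4)^2 + -4*(2) + -6*(3) + 8*(-4) + 55 = 26
Hessian is diagonal with entries 2, 2, 2 > 0, confirmed minimum.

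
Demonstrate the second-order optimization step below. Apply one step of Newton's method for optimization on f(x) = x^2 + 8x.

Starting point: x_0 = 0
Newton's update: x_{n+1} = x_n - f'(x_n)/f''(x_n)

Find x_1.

f(x) = x^2 + 8x
f'(x) = 2x + (8), f''(x) = 2
Newton step: x_1 = x_0 - f'(x_0)/f''(x_0)
f'(0) = 8
x_1 = 0 - 8/2 = -4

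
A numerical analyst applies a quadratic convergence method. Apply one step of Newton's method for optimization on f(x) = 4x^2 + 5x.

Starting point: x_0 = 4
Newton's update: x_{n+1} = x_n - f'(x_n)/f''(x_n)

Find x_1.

f(x) = 4x^2 + 5x
f'(x) = 8x + (5), f''(x) = 8
Newton step: x_1 = x_0 - f'(x_0)/f''(x_0)
f'(4) = 37
x_1 = 4 - 37/8 = -5/8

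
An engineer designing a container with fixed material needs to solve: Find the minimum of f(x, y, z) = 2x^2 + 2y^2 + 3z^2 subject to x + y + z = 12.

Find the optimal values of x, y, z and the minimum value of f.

Using Lagrange multipliers on f = 2x^2 + 2y^2 + 3z^2 with constraint x + y + z = 12:
Conditions: 2*2*x = lambda, 2*2*y = lambda, 2*3*z = lambda
So x = lambda/4, y = lambda/4, z = lambda/6
Substituting into constraint: lambda * (2/3) = 12
lambda = 18
x = 9/2, y = 9/2, z = 3
Minimum value = 108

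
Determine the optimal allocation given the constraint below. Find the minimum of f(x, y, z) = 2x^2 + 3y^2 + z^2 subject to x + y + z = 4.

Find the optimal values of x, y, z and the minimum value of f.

Using Lagrange multipliers on f = 2x^2 + 3y^2 + z^2 with constraint x + y + z = 4:
Conditions: 2*2*x = lambda, 2*3*y = lambda, 2*1*z = lambda
So x = lambda/4, y = lambda/6, z = lambda/2
Substituting into constraint: lambda * (11/12) = 4
lambda = 48/11
x = 12/11, y = 8/11, z = 24/11
Minimum value = 96/11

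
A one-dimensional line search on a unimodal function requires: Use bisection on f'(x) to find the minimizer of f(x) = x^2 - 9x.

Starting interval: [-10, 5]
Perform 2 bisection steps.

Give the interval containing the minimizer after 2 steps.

Finding critical point of f(x) = x^2 - 9x using bisection on f'(x) = 2x + -9.
f'(x) = 0 when x = 9/2.
Starting interval: [-10, 5]
Step 1: mid = -5/2, f'(mid) = -14, new interval = [-5/2, 5]
Step 2: mid = 5/4, f'(mid) = -13/2, new interval = [5/4, 5]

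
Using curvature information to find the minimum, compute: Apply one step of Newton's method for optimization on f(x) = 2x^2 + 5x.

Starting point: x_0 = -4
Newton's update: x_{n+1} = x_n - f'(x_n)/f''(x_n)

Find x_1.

f(x) = 2x^2 + 5x
f'(x) = 4x + (5), f''(x) = 4
Newton step: x_1 = x_0 - f'(x_0)/f''(x_0)
f'(-4) = -11
x_1 = -4 - -11/4 = -5/4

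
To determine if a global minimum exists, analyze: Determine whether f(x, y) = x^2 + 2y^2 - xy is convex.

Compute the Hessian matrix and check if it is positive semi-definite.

f(x,y) = x^2 + 2y^2 - xy
Hessian H = [[2, -1], [-1, 4]]
trace(H) = 6, det(H) = 7
Eigenvalues: (6 +/- sqrt(8)) / 2 = 4.414, 1.586
Since both eigenvalues > 0, f is convex.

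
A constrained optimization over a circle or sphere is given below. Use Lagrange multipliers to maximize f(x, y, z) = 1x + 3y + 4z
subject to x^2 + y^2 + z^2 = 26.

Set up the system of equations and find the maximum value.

Lagrange conditions: 1 = 2*lambda*x, 3 = 2*lambda*y, 4 = 2*lambda*z
So x:1 = y:3 = z:4, i.e. x = 1t, y = 3t, z = 4t
Constraint: t^2*(1^2 + 3^2 + 4^2) = 26
  t^2 * 26 = 26  =>  t = sqrt(1)
Maximum = 1*1t + 3*3t + 4*4t = 26*sqrt(1) = 26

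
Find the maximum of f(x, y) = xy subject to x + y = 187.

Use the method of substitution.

Substitute y = 187 - x into f(x,y) = xy:
g(x) = x(187 - x) = 187x - x^2
g'(x) = 187 - 2x = 0  =>  x = 187/2
y = 187 - 187/2 = 187/2
Maximum value = (187/2) * (187/2) = 34969/4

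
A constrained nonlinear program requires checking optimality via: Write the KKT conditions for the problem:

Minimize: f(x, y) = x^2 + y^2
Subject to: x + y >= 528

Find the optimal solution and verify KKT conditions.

KKT conditions for min x^2 + y^2 s.t. x + y >= 528:
Stationarity: 2x = mu, 2y = mu
So x = y = mu/2.
Complementary slackness: mu*(x + y - 528) = 0
Primal feasibility: x + y >= 528; dual feasibility: mu >= 0
If mu = 0 then x = y = 0, but 0 + 0 < 528 is infeasible, so the constraint is active.
Constraint active: x + y = 2*(mu/2) = 528 => mu = 528
x = y = 264, f = 139392
Verify: stationarity 2*264 = 528 = mu; primal 264 + 264 = 528 >= 528; dual mu = 528 >= 0; complementary slackness 528*(528 - 528) = 0. All KKT conditions hold.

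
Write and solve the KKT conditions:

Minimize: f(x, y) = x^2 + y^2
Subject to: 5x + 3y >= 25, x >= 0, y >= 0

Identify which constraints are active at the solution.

KKT conditions for min x^2 + y^2 s.t. 5x + 3y >= 25, x >= 0, y >= 0:
Stationarity: 2x = mu*5 + mu_x, 2y = mu*3 + mu_y, with mu, mu_x, mu_y >= 0
Complementary slackness: mu*(5x + 3y - 25) = 0, mu_x*x = 0, mu_y*y = 0
(0, 0) is infeasible (5*0 + 3*0 < 25), so if mu = 0 stationarity would force x = mu_x/2 >= 0, y = mu_y/2 >= 0 with mu_x*x = mu_y*y = 0, i.e. x = y = 0: contradiction. Hence mu > 0 and 5x + 3y = 25 is active.
Try x > 0, y > 0 (so mu_x = mu_y = 0): x = 5*mu/2, y = 3*mu/2
Substitute: 5*(5*mu/2) + 3*(3*mu/2) = 25
  mu*34/2 = 25 => mu = 25/17
x* = 125/34 > 0, y* = 75/34 > 0, consistent with mu_x = mu_y = 0.
f is convex and the constraints are linear, so this KKT point is the global minimum.
f* = 625/34
Active constraints: 5x + 3y >= 25 (holds with equality, mu = 25/17 > 0); x >= 0 and y >= 0 are inactive (mu_x = mu_y = 0).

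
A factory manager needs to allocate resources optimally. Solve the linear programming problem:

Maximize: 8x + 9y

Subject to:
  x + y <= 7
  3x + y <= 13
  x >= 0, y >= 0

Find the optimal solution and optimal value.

Feasible vertices: (0, 0), (0, 7), (3, 4), (13/3, 0)
Objective 8x + 9y at each:
  (0, 0): 0
  (0, 7): 63
  (3, 4): 60
  (13/3, 0): 104/3
Maximum is 63 at (0, 7).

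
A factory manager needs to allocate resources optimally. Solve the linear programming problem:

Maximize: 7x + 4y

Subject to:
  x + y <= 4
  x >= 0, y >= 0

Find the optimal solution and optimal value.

The feasible region has vertices at [(0, 0), (4, 0), (0, 4)].
Checking objective 7x + 4y at each vertex:
  (0, 0): 7*0 + 4*0 = 0
  (4, 0): 7*4 + 4*0 = 28
  (0, 4): 7*0 + 4*4 = 16
Maximum is 28 at (4, 0).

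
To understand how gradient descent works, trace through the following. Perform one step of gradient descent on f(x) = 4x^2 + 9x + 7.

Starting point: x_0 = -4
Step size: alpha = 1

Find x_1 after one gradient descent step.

f(x) = 4x^2 + 9x + 7
f'(x) = 8x + 9
f'(-4) = 8*-4 + (9) = -23
x_1 = x_0 - alpha * f'(x_0) = -4 - 1 * -23 = 19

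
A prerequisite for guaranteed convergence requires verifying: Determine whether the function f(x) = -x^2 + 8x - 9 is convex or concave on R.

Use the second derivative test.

f(x) = -x^2 + 8x - 9
f'(x) = -2x + 8
f''(x) = -2
Since f''(x) = -2 < 0 for all x, f is concave on R.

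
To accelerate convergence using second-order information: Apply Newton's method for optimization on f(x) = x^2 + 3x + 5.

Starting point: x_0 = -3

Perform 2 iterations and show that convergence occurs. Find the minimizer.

f(x) = x^2 + 3x + 5, f'(x) = 2x + (3), f''(x) = 2
Step 1: f'(-3) = -3, x_1 = -3 - -3/2 = -3/2
Step 2: f'(-3/2) = 0, x_2 = -3/2 (converged)
Newton's method converges in 1 step for quadratics.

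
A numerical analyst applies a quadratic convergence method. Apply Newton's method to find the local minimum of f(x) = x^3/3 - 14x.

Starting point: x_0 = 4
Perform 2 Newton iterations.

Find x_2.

f(x) = x^3/3 - 14x
f'(x) = x^2 - 14, f''(x) = 2x
Newton update: x_{n+1} = x_n - (x_n^2 - 14)/(2*x_n)
Step 1: x_0 = 4, f'=2, f''=8, x_1 = 15/4
Step 2: x_1 = 15/4, f'=1/16, f''=15/2, x_2 = 449/120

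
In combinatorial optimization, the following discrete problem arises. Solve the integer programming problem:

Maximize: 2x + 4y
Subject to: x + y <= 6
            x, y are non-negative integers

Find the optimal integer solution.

Objective: 2x + 4y, constraint: x + y <= 6
Coefficient of y is 4 > coefficient of x is 2, so allocate the entire budget to y.
Optimal: x = 0, y = 6, value = 24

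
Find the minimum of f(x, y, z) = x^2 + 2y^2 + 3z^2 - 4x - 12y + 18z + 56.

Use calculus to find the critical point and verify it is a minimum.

f(x,y,z) = x^2 + 2y^2 + 3z^2 - 4x - 12y + 18z + 56
df/dx = 2x + (-4) = 0 => x = 2
df/dy = 4y + (-12) = 0 => y = 3
df/dz = 6z + (18) = 0 => z = -3
f(2,3,-3) = 1*(2)^2 + 2*(3)^2 + 3*(-3)^2 + -4*(2) + -12*(3) + 18*(-3) + 56 = 7
Hessian is diagonal with entries 2, 4, 6 > 0, confirmed minimum.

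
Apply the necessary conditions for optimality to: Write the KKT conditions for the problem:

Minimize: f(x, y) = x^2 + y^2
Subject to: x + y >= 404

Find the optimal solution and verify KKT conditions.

KKT conditions for min x^2 + y^2 s.t. x + y >= 404:
Stationarity: 2x = mu, 2y = mu
So x = y = mu/2.
Complementary slackness: mu*(x + y - 404) = 0
Primal feasibility: x + y >= 404; dual feasibility: mu >= 0
If mu = 0 then x = y = 0, but 0 + 0 < 404 is infeasible, so the constraint is active.
Constraint active: x + y = 2*(mu/2) = 404 => mu = 404
x = y = 202, f = 81608
Verify: stationarity 2*202 = 404 = mu; primal 202 + 202 = 404 >= 404; dual mu = 404 >= 0; complementary slackness 404*(404 - 404) = 0. All KKT conditions hold.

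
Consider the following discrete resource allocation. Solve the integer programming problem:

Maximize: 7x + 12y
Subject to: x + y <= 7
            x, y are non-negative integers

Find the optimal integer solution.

Objective: 7x + 12y, constraint: x + y <= 7
Coefficient of y is 12 > coefficient of x is 7, so allocate the entire budget to y.
Optimal: x = 0, y = 7, value = 84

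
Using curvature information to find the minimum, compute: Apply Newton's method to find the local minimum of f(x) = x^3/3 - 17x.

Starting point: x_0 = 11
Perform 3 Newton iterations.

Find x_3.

f(x) = x^3/3 - 17x
f'(x) = x^2 - 17, f''(x) = 2x
Newton update: x_{n+1} = x_n - (x_n^2 - 17)/(2*x_n)
Step 1: x_0 = 11, f'=104, f''=22, x_1 = 69/11
Step 2: x_1 = 69/11, f'=2704/121, f''=138/11, x_2 = 3409/759
Step 3: x_2 = 3409/759, f'=1827904/576081, f''=6818/759, x_3 = 10707329/2587431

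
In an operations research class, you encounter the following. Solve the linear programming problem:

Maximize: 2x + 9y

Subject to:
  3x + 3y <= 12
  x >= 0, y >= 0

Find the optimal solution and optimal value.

The feasible region has vertices at [(0, 0), (4, 0), (0, 4)].
Checking objective 2x + 9y at each vertex:
  (0, 0): 2*0 + 9*0 = 0
  (4, 0): 2*4 + 9*0 = 8
  (0, 4): 2*0 + 9*4 = 36
Maximum is 36 at (0, 4).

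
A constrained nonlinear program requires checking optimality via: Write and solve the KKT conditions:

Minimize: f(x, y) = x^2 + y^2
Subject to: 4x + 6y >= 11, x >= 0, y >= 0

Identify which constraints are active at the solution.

KKT conditions for min x^2 + y^2 s.t. 4x + 6y >= 11, x >= 0, y >= 0:
Stationarity: 2x = mu*4 + mu_x, 2y = mu*6 + mu_y, with mu, mu_x, mu_y >= 0
Complementary slackness: mu*(4x + 6y - 11) = 0, mu_x*x = 0, mu_y*y = 0
(0, 0) is infeasible (4*0 + 6*0 < 11), so if mu = 0 stationarity would force x = mu_x/2 >= 0, y = mu_y/2 >= 0 with mu_x*x = mu_y*y = 0, i.e. x = y = 0: contradiction. Hence mu > 0 and 4x + 6y = 11 is active.
Try x > 0, y > 0 (so mu_x = mu_y = 0): x = 4*mu/2, y = 6*mu/2
Substitute: 4*(4*mu/2) + 6*(6*mu/2) = 11
  mu*52/2 = 11 => mu = 11/26
x* = 11/13 > 0, y* = 33/26 > 0, consistent with mu_x = mu_y = 0.
f is convex and the constraints are linear, so this KKT point is the global minimum.
f* = 121/52
Active constraints: 4x + 6y >= 11 (holds with equality, mu = 11/26 > 0); x >= 0 and y >= 0 are inactive (mu_x = mu_y = 0).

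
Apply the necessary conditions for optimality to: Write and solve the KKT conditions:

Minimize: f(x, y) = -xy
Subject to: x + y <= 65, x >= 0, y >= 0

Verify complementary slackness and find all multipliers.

Problem: min -xy s.t. x + y <= 65 (multiplier lambda), x >= 0 (mu_x), y >= 0 (mu_y)
KKT stationarity: -y + lambda - mu_x = 0, -x + lambda - mu_y = 0, with lambda, mu_x, mu_y >= 0
Complementary slackness: lambda*(x + y - 65) = 0, mu_x*x = 0, mu_y*y = 0
If lambda = 0: y = -mu_x <= 0 and x = -mu_y <= 0 force x = y = 0 with f = 0; but x = y = 65/2 is feasible with f = -4225/4 < 0, so this is not the minimum. Hence lambda > 0 and x + y = 65.
Try x > 0, y > 0 (so mu_x = mu_y = 0): y = lambda, x = lambda => x = y = lambda
x + y = 65 => 2*lambda = 65 => lambda = 65/2
x* = y* = 65/2 > 0, consistent with mu_x = mu_y = 0.
(Any feasible point with x = 0 or y = 0 has f = 0 > -4225/4, so the minimum is not on those boundaries.)
min(-xy) = -4225/4 (i.e. max xy = 4225/4)
Multipliers: lambda = 65/2, mu_x = 0, mu_y = 0
Complementary slackness: lambda*(x + y - 65) = 65/2*(65/2 + 65/2 - 65) = 0, mu_x*x = 0*65/2 = 0, mu_y*y = 0*65/2 = 0. Satisfied.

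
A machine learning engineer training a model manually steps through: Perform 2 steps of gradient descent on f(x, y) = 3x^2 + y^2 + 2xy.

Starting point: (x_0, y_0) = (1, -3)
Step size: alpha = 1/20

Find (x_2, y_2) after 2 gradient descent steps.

f(x,y) = 3x^2 + y^2 + 2xy
grad_x = 6x + 2y, grad_y = 2y + 2x
Step 1: grad = (0, -4), (1, -14/5)
Step 2: grad = (2/5, -18/5), (49/50, -131/50)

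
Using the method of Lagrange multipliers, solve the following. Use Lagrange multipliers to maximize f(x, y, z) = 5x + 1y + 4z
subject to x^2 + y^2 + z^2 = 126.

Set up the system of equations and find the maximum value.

Lagrange conditions: 5 = 2*lambda*x, 1 = 2*lambda*y, 4 = 2*lambda*z
So x:5 = y:1 = z:4, i.e. x = 5t, y = 1t, z = 4t
Constraint: t^2*(5^2 + 1^2 + 4^2) = 126
  t^2 * 42 = 126  =>  t = sqrt(3)
Maximum = 5*5t + 1*1t + 4*4t = 42*sqrt(3) = sqrt(5292)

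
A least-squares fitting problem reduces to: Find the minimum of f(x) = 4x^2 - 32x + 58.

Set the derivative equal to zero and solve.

f(x) = 4x^2 - 32x + 58
f'(x) = 8x + (-32) = 0
x = 32/8 = 4
f(4) = -6
Since f''(x) = 8 > 0, this is a minimum.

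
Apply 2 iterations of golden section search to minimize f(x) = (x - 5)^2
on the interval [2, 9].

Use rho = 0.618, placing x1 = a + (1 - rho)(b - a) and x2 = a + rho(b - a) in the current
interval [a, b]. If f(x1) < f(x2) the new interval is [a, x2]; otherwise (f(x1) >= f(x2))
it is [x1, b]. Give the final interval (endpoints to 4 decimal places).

Golden section search for min of f(x) = (x - 5)^2 on [2, 9].
Each step: x1 = a + (1 - rho)(b - a), x2 = a + rho(b - a); if f(x1) < f(x2) keep [a, x2], otherwise keep [x1, b].
Step 1: [2.0000, 9.0000], x1=4.6740 (f=0.1063), x2=6.3260 (f=1.7583); f(x1) < f(x2) => keep [2.0000, 6.3260]
Step 2: [2.0000, 6.3260], x1=3.6525 (f=1.8157), x2=4.6735 (f=0.1066); f(x1) > f(x2) => keep [3.6525, 6.3260]
Final interval: [3.6525, 6.3260]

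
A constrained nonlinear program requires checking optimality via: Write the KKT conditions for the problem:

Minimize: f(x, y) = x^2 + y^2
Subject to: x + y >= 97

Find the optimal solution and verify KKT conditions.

KKT conditions for min x^2 + y^2 s.t. x + y >= 97:
Stationarity: 2x = mu, 2y = mu
So x = y = mu/2.
Complementary slackness: mu*(x + y - 97) = 0
Primal feasibility: x + y >= 97; dual feasibility: mu >= 0
If mu = 0 then x = y = 0, but 0 + 0 < 97 is infeasible, so the constraint is active.
Constraint active: x + y = 2*(mu/2) = 97 => mu = 97
x = y = 97/2, f = 9409/2
Verify: stationarity 2*(97/2) = 97 = mu; primal 97/2 + 97/2 = 97 >= 97; dual mu = 97 >= 0; complementary slackness 97*(97 - 97) = 0. All KKT conditions hold.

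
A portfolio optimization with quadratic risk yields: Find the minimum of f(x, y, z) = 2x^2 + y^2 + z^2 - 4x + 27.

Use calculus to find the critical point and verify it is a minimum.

f(x,y,z) = 2x^2 + y^2 + z^2 - 4x + 27
df/dx = 4x + (-4) = 0 => x = 1
df/dy = 2y + (0) = 0 => y = 0
df/dz = 2z + (0) = 0 => z = 0
f(1,0,0) = 2*(1)^2 + 1*(0)^2 + 1*(0)^2 + -4*(1) + 27 = 25
Hessian is diagonal with entries 4, 2, 2 > 0, confirmed minimum.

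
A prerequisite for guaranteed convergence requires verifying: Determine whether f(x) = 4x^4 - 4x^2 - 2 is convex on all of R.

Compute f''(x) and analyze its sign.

f(x) = 4x^4 - 4x^2 - 2
f'(x) = 16x^3 + -8x
f''(x) = 48x^2 + -8
f''(0) = -8 < 0, so not convex near x = 0
Therefore, f is not globally convex on R.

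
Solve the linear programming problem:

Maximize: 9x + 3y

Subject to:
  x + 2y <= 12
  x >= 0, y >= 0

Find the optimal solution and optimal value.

The feasible region has vertices at [(0, 0), (12, 0), (0, 6)].
Checking objective 9x + 3y at each vertex:
  (0, 0): 9*0 + 3*0 = 0
  (12, 0): 9*12 + 3*0 = 108
  (0, 6): 9*0 + 3*6 = 18
Maximum is 108 at (12, 0).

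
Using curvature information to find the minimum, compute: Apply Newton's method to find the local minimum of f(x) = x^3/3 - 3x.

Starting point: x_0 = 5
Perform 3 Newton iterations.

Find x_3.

f(x) = x^3/3 - 3x
f'(x) = x^2 - 3, f''(x) = 2x
Newton update: x_{n+1} = x_n - (x_n^2 - 3)/(2*x_n)
Step 1: x_0 = 5, f'=22, f''=10, x_1 = 14/5
Step 2: x_1 = 14/5, f'=121/25, f''=28/5, x_2 = 271/140
Step 3: x_2 = 271/140, f'=14641/19600, f''=271/70, x_3 = 132241/75880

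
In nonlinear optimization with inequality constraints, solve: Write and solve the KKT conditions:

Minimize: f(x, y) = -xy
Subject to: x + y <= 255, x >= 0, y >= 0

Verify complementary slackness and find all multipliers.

Problem: min -xy s.t. x + y <= 255 (multiplier lambda), x >= 0 (mu_x), y >= 0 (mu_y)
KKT stationarity: -y + lambda - mu_x = 0, -x + lambda - mu_y = 0, with lambda, mu_x, mu_y >= 0
Complementary slackness: lambda*(x + y - 255) = 0, mu_x*x = 0, mu_y*y = 0
If lambda = 0: y = -mu_x <= 0 and x = -mu_y <= 0 force x = y = 0 with f = 0; but x = y = 255/2 is feasible with f = -65025/4 < 0, so this is not the minimum. Hence lambda > 0 and x + y = 255.
Try x > 0, y > 0 (so mu_x = mu_y = 0): y = lambda, x = lambda => x = y = lambda
x + y = 255 => 2*lambda = 255 => lambda = 255/2
x* = y* = 255/2 > 0, consistent with mu_x = mu_y = 0.
(Any feasible point with x = 0 or y = 0 has f = 0 > -65025/4, so the minimum is not on those boundaries.)
min(-xy) = -65025/4 (i.e. max xy = 65025/4)
Multipliers: lambda = 255/2, mu_x = 0, mu_y = 0
Complementary slackness: lambda*(x + y - 255) = 255/2*(255/2 + 255/2 - 255) = 0, mu_x*x = 0*255/2 = 0, mu_y*y = 0*255/2 = 0. Satisfied.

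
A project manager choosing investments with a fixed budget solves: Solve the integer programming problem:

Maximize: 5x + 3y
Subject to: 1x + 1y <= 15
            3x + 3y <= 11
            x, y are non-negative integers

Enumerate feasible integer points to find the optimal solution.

Constraint 1: 1x + 1y <= 15
Constraint 2: 3x + 3y <= 11
Feasible x range (need y >= 0): 0 <= x <= min(15/1, 11/3) => x in {0, ..., 3}.
Enumerate feasible integer points row by row (the coefficient of y is 3 > 0, so for each x the largest feasible y gives the best value):
  x = 0: y <= min((15 - 1*0)/1, (11 - 3*0)/3) => y in {0, ..., 3}; best 5*0 + 3*3 = 9
  x = 1: y <= min((15 - 1*1)/1, (11 - 3*1)/3) => y in {0, ..., 2}; best 5*1 + 3*2 = 11
  x = 2: y <= min((15 - 1*2)/1, (11 - 3*2)/3) => y in {0, ..., 1}; best 5*2 + 3*1 = 13
  x = 3: y <= min((15 - 1*3)/1, (11 - 3*3)/3) => y in {0}; best 5*3 + 3*0 = 15
The maximum 5x + 3y = 15 is achieved at x = 3, y = 0.
Check: 1*3 + 1*0 = 3 <= 15 and 3*3 + 3*0 = 9 <= 11.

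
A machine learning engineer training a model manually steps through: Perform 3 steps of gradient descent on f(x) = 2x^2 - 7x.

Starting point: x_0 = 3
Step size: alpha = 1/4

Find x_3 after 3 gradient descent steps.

f(x) = 2x^2 - 7x, f'(x) = 4x + (-7)
Step 1: f'(3) = 5, x_1 = 3 - 1/4 * 5 = 7/4
Step 2: f'(7/4) = 0, x_2 = 7/4 - 1/4 * 0 = 7/4
Step 3: f'(7/4) = 0, x_3 = 7/4 - 1/4 * 0 = 7/4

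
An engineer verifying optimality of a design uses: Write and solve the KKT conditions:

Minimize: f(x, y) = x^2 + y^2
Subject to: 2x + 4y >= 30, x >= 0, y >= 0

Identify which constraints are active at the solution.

KKT conditions for min x^2 + y^2 s.t. 2x + 4y >= 30, x >= 0, y >= 0:
Stationarity: 2x = mu*2 + mu_x, 2y = mu*4 + mu_y, with mu, mu_x, mu_y >= 0
Complementary slackness: mu*(2x + 4y - 30) = 0, mu_x*x = 0, mu_y*y = 0
(0, 0) is infeasible (2*0 + 4*0 < 30), so if mu = 0 stationarity would force x = mu_x/2 >= 0, y = mu_y/2 >= 0 with mu_x*x = mu_y*y = 0, i.e. x = y = 0: contradiction. Hence mu > 0 and 2x + 4y = 30 is active.
Try x > 0, y > 0 (so mu_x = mu_y = 0): x = 2*mu/2, y = 4*mu/2
Substitute: 2*(2*mu/2) + 4*(4*mu/2) = 30
  mu*20/2 = 30 => mu = 3
x* = 3 > 0, y* = 6 > 0, consistent with mu_x = mu_y = 0.
f is convex and the constraints are linear, so this KKT point is the global minimum.
f* = 45
Active constraints: 2x + 4y >= 30 (holds with equality, mu = 3 > 0); x >= 0 and y >= 0 are inactive (mu_x = mu_y = 0).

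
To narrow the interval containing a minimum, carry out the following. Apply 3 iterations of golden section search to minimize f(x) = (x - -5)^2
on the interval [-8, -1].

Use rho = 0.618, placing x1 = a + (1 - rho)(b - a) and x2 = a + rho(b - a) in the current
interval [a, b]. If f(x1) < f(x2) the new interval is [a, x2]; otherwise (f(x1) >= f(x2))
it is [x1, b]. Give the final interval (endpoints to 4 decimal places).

Golden section search for min of f(x) = (x - -5)^2 on [-8, -1].
Each step: x1 = a + (1 - rho)(b - a), x2 = a + rho(b - a); if f(x1) < f(x2) keep [a, x2], otherwise keep [x1, b].
Step 1: [-8.0000, -1.0000], x1=-5.3260 (f=0.1063), x2=-3.6740 (f=1.7583); f(x1) < f(x2) => keep [-8.0000, -3.6740]
Step 2: [-8.0000, -3.6740], x1=-6.3475 (f=1.8157), x2=-5.3265 (f=0.1066); f(x1) > f(x2) => keep [-6.3475, -3.6740]
Step 3: [-6.3475, -3.6740], x1=-5.3262 (f=0.1064), x2=-4.6953 (f=0.0929); f(x1) > f(x2) => keep [-5.3262, -3.6740]
Final interval: [-5.3262, -3.6740]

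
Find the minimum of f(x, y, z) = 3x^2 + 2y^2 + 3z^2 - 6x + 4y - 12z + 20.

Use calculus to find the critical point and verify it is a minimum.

f(x,y,z) = 3x^2 + 2y^2 + 3z^2 - 6x + 4y - 12z + 20
df/dx = 6x + (-6) = 0 => x = 1
df/dy = 4y + (4) = 0 => y = -1
df/dz = 6z + (-12) = 0 => z = 2
f(1,-1,2) = 3*(1)^2 + 2*(-1)^2 + 3*(2)^2 + -6*(1) + 4*(-1) + -12*(2) + 20 = 3
Hessian is diagonal with entries 6, 4, 6 > 0, confirmed minimum.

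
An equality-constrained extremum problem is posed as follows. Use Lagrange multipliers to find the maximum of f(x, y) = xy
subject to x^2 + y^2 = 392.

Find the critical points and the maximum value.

Lagrange conditions: y = 2*lambda*x and x = 2*lambda*y
If x = 0 then y = 0, violating the constraint, so x, y != 0.
Dividing: y/x = x/y => x^2 = y^2 => y = x or y = -x
Constraint: 2x^2 = 392 => x^2 = 196 => x = +/-14
Critical points: (14, 14), (-14, -14), (14, -14), (-14, 14)
  y = x:  xy = x^2 = 196  at (14, 14) and (-14, -14)
  y = -x: xy = -x^2 = -196 at (14, -14) and (-14, 14)
Maximum xy = 196 at (14, 14) and (-14, -14)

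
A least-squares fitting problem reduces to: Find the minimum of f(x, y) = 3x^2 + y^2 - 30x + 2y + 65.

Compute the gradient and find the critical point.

f(x,y) = 3x^2 + y^2 - 30x + 2y + 65
df/dx = 6x + (-30) = 0  =>  x = 5
df/dy = 2y + (2) = 0  =>  y = -1
f(5, -1) = 3*(5)^2 + 1*(-1)^2 + -30*(5) + 2*(-1) + 65 = -11
Hessian is diagonal with entries 6, 2 > 0, so this is a minimum.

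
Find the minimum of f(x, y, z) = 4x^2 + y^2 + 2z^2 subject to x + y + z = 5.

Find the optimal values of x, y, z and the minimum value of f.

Using Lagrange multipliers on f = 4x^2 + y^2 + 2z^2 with constraint x + y + z = 5:
Conditions: 2*4*x = lambda, 2*1*y = lambda, 2*2*z = lambda
So x = lambda/8, y = lambda/2, z = lambda/4
Substituting into constraint: lambda * (7/8) = 5
lambda = 40/7
x = 5/7, y = 20/7, z = 10/7
Minimum value = 100/7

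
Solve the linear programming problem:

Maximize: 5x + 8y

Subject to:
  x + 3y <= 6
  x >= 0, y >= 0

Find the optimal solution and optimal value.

The feasible region has vertices at [(0, 0), (6, 0), (0, 2)].
Checking objective 5x + 8y at each vertex:
  (0, 0): 5*0 + 8*0 = 0
  (6, 0): 5*6 + 8*0 = 30
  (0, 2): 5*0 + 8*2 = 16
Maximum is 30 at (6, 0).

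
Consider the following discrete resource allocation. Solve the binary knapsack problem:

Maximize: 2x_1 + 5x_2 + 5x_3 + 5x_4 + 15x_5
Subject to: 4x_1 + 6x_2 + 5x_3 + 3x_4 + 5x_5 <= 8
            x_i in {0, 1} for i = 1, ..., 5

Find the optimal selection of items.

Items: item 1 (v=2, w=4), item 2 (v=5, w=6), item 3 (v=5, w=5), item 4 (v=5, w=3), item 5 (v=15, w=5)
Capacity: 8
Checking all 32 subsets (w = total weight, v = total value):
  {}: w = 0, v = 0
  {1}: w = 4, v = 2
  {2}: w = 6, v = 5
  {3}: w = 5, v = 5
  {4}: w = 3, v = 5
  {5}: w = 5, v = 15
  {1, 2}: w = 10 > 8, infeasible
  {1, 3}: w = 9 > 8, infeasible
  {1, 4}: w = 7, v = 7
  {1, 5}: w = 9 > 8, infeasible
  {2, 3}: w = 11 > 8, infeasible
  {2, 4}: w = 9 > 8, infeasible
  {2, 5}: w = 11 > 8, infeasible
  {3, 4}: w = 8, v = 10
  {3, 5}: w = 10 > 8, infeasible
  {4, 5}: w = 8, v = 20
  {1, 2, 3}: w = 15 > 8, infeasible
  {1, 2, 4}: w = 13 > 8, infeasible
  {1, 2, 5}: w = 15 > 8, infeasible
  {1, 3, 4}: w = 12 > 8, infeasible
  {1, 3, 5}: w = 14 > 8, infeasible
  {1, 4, 5}: w = 12 > 8, infeasible
  {2, 3, 4}: w = 14 > 8, infeasible
  {2, 3, 5}: w = 16 > 8, infeasible
  {2, 4, 5}: w = 14 > 8, infeasible
  {3, 4, 5}: w = 13 > 8, infeasible
  {1, 2, 3, 4}: w = 18 > 8, infeasible
  {1, 2, 3, 5}: w = 20 > 8, infeasible
  {1, 2, 4, 5}: w = 18 > 8, infeasible
  {1, 3, 4, 5}: w = 17 > 8, infeasible
  {2, 3, 4, 5}: w = 19 > 8, infeasible
  {1, 2, 3, 4, 5}: w = 23 > 8, infeasible
Best feasible subset: items [4, 5]
Total weight: 8 <= 8, total value: 20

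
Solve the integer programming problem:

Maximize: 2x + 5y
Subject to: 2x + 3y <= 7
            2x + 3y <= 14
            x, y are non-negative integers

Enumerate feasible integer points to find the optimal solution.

Constraint 1: 2x + 3y <= 7
Constraint 2: 2x + 3y <= 14
Feasible x range (need y >= 0): 0 <= x <= min(7/2, 14/2) => x in {0, ..., 3}.
Enumerate feasible integer points row by row (the coefficient of y is 5 > 0, so for each x the largest feasible y gives the best value):
  x = 0: y <= min((7 - 2*0)/3, (14 - 2*0)/3) => y in {0, ..., 2}; best 2*0 + 5*2 = 10
  x = 1: y <= min((7 - 2*1)/3, (14 - 2*1)/3) => y in {0, ..., 1}; best 2*1 + 5*1 = 7
  x = 2: y <= min((7 - 2*2)/3, (14 - 2*2)/3) => y in {0, ..., 1}; best 2*2 + 5*1 = 9
  x = 3: y <= min((7 - 2*3)/3, (14 - 2*3)/3) => y in {0}; best 2*3 + 5*0 = 6
The maximum 2x + 5y = 10 is achieved at x = 0, y = 2.
Check: 2*0 + 3*2 = 6 <= 7 and 2*0 + 3*2 = 6 <= 14.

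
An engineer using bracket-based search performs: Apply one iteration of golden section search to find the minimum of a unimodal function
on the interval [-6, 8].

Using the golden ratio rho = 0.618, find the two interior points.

Golden section search on [-6, 8].
Golden ratio rho = 0.618 (approx).
Interior points:
  x_1 = -6 + (1-0.618)*14 = -0.6520
  x_2 = -6 + 0.618*14 = 2.6520
Compare f(x_1) and f(x_2) to determine which subinterval to keep.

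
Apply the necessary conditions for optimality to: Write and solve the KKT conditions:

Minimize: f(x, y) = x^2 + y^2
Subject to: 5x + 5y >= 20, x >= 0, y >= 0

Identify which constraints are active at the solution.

KKT conditions for min x^2 + y^2 s.t. 5x + 5y >= 20, x >= 0, y >= 0:
Stationarity: 2x = mu*5 + mu_x, 2y = mu*5 + mu_y, with mu, mu_x, mu_y >= 0
Complementary slackness: mu*(5x + 5y - 20) = 0, mu_x*x = 0, mu_y*y = 0
(0, 0) is infeasible (5*0 + 5*0 < 20), so if mu = 0 stationarity would force x = mu_x/2 >= 0, y = mu_y/2 >= 0 with mu_x*x = mu_y*y = 0, i.e. x = y = 0: contradiction. Hence mu > 0 and 5x + 5y = 20 is active.
Try x > 0, y > 0 (so mu_x = mu_y = 0): x = 5*mu/2, y = 5*mu/2
Substitute: 5*(5*mu/2) + 5*(5*mu/2) = 20
  mu*50/2 = 20 => mu = 4/5
x* = 2 > 0, y* = 2 > 0, consistent with mu_x = mu_y = 0.
f is convex and the constraints are linear, so this KKT point is the global minimum.
f* = 8
Active constraints: 5x + 5y >= 20 (holds with equality, mu = 4/5 > 0); x >= 0 and y >= 0 are inactive (mu_x = mu_y = 0).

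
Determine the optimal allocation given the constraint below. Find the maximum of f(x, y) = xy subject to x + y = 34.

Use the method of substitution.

Substitute y = 34 - x into f(x,y) = xy:
g(x) = x(34 - x) = 34x - x^2
g'(x) = 34 - 2x = 0  =>  x = 17
y = 34 - 17 = 17
Maximum value = 17 * 17 = 289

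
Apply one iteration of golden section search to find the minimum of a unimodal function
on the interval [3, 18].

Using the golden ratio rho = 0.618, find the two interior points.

Golden section search on [3, 18].
Golden ratio rho = 0.618 (approx).
Interior points:
  x_1 = 3 + (1-0.618)*15 = 8.7300
  x_2 = 3 + 0.618*15 = 12.2700
Compare f(x_1) and f(x_2) to determine which subinterval to keep.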